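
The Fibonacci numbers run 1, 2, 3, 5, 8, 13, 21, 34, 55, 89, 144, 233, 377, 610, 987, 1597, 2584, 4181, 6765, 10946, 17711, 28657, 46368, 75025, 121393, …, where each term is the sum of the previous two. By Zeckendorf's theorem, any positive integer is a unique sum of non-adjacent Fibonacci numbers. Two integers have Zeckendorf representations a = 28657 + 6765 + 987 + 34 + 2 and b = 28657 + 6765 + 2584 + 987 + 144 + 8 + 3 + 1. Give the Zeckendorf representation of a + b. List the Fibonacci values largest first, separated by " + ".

75025 + 377 + 144 + 34 + 13 + 1

The two numbers are 36445 and 39149, so their sum is 75594.
take 75025 (≤ 75594); 75594 − 75025 = 569
take 377 (≤ 569); 569 − 377 = 192
take 144 (≤ 192); 192 − 144 = 48
take 34 (≤ 48); 48 − 34 = 14
take 13 (≤ 14); 14 − 13 = 1
take 1 (≤ 1); 1 − 1 = 0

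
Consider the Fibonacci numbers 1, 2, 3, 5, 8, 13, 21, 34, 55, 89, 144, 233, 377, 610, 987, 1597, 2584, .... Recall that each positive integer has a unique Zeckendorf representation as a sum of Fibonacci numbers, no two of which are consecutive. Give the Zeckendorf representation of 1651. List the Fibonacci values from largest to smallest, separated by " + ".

1597 + 34 + 13 + 5 + 2

1597 ≤ 1651 < 2584, so take 1597; remainder 54
34 ≤ 54 < 55, so take 34; remainder 20
13 ≤ 20 < 21, so take 13; remainder 7
5 ≤ 7 < 8, so take 5; remainder 2
2 ≤ 2 < 3, so take 2; remainder 0
So 1651 = 1597 + 34 + 13 + 5 + 2, with no two terms consecutive in the sequence.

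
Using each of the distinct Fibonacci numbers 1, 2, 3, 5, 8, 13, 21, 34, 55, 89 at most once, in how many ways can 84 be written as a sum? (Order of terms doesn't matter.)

7

Starting from the Zeckendorf form and repeatedly splitting a term F_k into F_{k−1} + F_{k−2} (when neither is already used) reaches every representation.
84 = 55+21+8 = 55+21+5+3 = 55+21+5+2+1 = … (4 more), for 7 in all.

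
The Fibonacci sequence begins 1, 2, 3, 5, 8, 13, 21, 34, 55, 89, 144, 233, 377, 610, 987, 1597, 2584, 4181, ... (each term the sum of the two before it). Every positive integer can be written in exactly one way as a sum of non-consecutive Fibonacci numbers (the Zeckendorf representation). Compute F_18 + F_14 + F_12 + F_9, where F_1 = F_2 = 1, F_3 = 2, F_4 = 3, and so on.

3139

F_18 + F_14 + F_12 + F_9 = 2584 + 377 + 144 + 34 = 3139.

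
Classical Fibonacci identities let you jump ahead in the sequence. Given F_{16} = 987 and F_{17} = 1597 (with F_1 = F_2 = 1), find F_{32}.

By the doubling identity F_{2k} = F_k(2F_{k+1} − F_k): F_{32} = 987·(2·1597 − 987) = 987·2207 = 2178309.

2178309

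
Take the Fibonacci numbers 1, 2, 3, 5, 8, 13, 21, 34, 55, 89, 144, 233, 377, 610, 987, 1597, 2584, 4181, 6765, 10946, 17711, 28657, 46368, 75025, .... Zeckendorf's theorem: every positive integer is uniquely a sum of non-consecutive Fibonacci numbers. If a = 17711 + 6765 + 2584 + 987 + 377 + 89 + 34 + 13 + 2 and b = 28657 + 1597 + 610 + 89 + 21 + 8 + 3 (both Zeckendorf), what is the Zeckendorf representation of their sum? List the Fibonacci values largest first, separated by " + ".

The two numbers are 28562 and 30985, so their sum is 59547.
Repeatedly subtract the largest Fibonacci number that fits:
largest Fibonacci ≤ 59547 is 46368; 59547 − 46368 = 13179
largest Fibonacci ≤ 13179 is 10946; 13179 − 10946 = 2233
largest Fibonacci ≤ 2233 is 1597; 2233 − 1597 = 636
largest Fibonacci ≤ 636 is 610; 636 − 610 = 26
largest Fibonacci ≤ 26 is 21; 26 − 21 = 5
largest Fibonacci ≤ 5 is 5; 5 − 5 = 0

46368 + 10946 + 1597 + 610 + 21 + 5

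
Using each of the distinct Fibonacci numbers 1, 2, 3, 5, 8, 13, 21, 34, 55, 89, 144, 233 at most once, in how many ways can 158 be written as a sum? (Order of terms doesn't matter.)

Each representation comes from the Zeckendorf form by replacing some F_k with F_{k−1} + F_{k−2} where possible.
158 = 144+13+1 = 144+8+5+1 = 89+55+13+1 = … (6 more), for 9 in all.

9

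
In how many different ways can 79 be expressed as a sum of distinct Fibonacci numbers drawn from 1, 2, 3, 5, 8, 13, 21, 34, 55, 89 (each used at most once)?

79 = 55+21+3 = 55+21+2+1 = 55+13+8+3 = 55+13+8+2+1 = 34+21+13+8+3 = … (3 more), for 8 in all.

8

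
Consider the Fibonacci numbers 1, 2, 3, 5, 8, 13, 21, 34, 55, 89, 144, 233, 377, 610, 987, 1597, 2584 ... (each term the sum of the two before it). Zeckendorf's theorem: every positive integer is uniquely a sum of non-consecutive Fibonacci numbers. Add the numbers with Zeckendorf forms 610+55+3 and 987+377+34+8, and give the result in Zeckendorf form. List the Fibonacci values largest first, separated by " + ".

The two numbers are 668 and 1406, so their sum is 2074.
largest Fibonacci ≤ 2074 is 1597; 2074 − 1597 = 477
largest Fibonacci ≤ 477 is 377; 477 − 377 = 100
largest Fibonacci ≤ 100 is 89; 100 − 89 = 11
largest Fibonacci ≤ 11 is 8; 11 − 8 = 3
largest Fibonacci ≤ 3 is 3; 3 − 3 = 0

1597 + 377 + 89 + 8 + 3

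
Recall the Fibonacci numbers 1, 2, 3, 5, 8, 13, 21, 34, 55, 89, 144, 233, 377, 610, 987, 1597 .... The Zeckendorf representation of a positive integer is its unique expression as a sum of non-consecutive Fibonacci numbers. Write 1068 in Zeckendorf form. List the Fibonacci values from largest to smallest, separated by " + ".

987 + 55 + 21 + 5

Repeatedly subtract the largest Fibonacci number that fits:
subtract 987 from 1068: 81 remains
subtract 55 from 81: 26 remains
subtract 21 from 26: 5 remains
subtract 5 from 5: 0 remains
So 1068 = 987 + 55 + 21 + 5, with no two terms consecutive in the sequence.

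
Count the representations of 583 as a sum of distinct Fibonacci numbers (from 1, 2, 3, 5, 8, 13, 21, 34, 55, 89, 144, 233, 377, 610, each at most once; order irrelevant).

7

Starting from the Zeckendorf form and repeatedly splitting a term F_k into F_{k−1} + F_{k−2} (when neither is already used) reaches every representation.
583 = 377+144+55+5+2 = 377+144+34+21+5+2 = 377+144+34+13+8+5+2 = 377+89+55+34+21+5+2 = 377+89+55+34+13+8+5+2 = … (2 more), for 7 in all.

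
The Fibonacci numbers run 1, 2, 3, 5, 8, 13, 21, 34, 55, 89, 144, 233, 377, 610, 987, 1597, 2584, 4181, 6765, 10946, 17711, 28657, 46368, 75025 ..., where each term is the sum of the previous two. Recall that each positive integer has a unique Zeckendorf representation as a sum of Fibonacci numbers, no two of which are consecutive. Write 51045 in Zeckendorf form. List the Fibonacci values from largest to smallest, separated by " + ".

Greedily peel off the largest Fibonacci term at each step:
largest Fibonacci ≤ 51045 is 46368; 51045 − 46368 = 4677
largest Fibonacci ≤ 4677 is 4181; 4677 − 4181 = 496
largest Fibonacci ≤ 496 is 377; 496 − 377 = 119
largest Fibonacci ≤ 119 is 89; 119 − 89 = 30
largest Fibonacci ≤ 30 is 21; 30 − 21 = 9
largest Fibonacci ≤ 9 is 8; 9 − 8 = 1
largest Fibonacci ≤ 1 is 1; 1 − 1 = 0
So 51045 = 46368 + 4181 + 377 + 89 + 21 + 8 + 1, with no two terms consecutive in the sequence.

46368 + 4181 + 377 + 89 + 21 + 8 + 1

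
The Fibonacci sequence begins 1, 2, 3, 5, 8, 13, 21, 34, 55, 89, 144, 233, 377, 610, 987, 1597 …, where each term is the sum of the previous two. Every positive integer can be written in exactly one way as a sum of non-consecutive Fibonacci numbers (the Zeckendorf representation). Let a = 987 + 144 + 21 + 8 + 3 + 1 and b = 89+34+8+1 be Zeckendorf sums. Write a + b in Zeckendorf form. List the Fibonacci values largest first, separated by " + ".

987 + 233 + 55 + 21

The two numbers are 1164 and 132, so their sum is 1296.
Greedily peel off the largest Fibonacci term at each step:
take 987 (≤ 1296); 1296 − 987 = 309
take 233 (≤ 309); 309 − 233 = 76
take 55 (≤ 76); 76 − 55 = 21
take 21 (≤ 21); 21 − 21 = 0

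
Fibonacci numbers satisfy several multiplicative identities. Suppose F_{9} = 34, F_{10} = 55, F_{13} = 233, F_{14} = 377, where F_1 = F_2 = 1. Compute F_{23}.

28657

By the addition formula F_{m+n} = F_m F_{n+1} + F_{m−1} F_n with m=10, n=13: F_{23} = 55·377 + 34·233 = 20735 + 7922 = 28657.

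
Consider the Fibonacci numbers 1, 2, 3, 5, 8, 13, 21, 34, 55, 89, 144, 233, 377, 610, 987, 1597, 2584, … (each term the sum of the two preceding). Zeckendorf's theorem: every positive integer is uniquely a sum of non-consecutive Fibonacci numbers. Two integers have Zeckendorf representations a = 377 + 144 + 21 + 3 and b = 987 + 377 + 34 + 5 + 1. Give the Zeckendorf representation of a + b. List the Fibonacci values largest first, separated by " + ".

The two numbers are 545 and 1404, so their sum is 1949.
largest Fibonacci ≤ 1949 is 1597; 1949 − 1597 = 352
largest Fibonacci ≤ 352 is 233; 352 − 233 = 119
largest Fibonacci ≤ 119 is 89; 119 − 89 = 30
largest Fibonacci ≤ 30 is 21; 30 − 21 = 9
largest Fibonacci ≤ 9 is 8; 9 − 8 = 1
largest Fibonacci ≤ 1 is 1; 1 − 1 = 0

1597 + 233 + 89 + 21 + 8 + 1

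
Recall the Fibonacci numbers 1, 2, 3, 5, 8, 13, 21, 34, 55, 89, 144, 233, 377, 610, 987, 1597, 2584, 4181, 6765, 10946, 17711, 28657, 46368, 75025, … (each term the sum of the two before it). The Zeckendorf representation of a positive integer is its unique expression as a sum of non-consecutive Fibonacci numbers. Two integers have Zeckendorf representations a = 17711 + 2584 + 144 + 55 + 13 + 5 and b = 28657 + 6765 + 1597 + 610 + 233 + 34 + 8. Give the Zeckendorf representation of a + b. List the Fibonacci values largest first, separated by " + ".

46368 + 10946 + 987 + 89 + 21 + 5

The two numbers are 20512 and 37904, so their sum is 58416.
Repeatedly subtract the largest Fibonacci number that fits:
take 46368 (≤ 58416); 58416 − 46368 = 12048
take 10946 (≤ 12048); 12048 − 10946 = 1102
take 987 (≤ 1102); 1102 − 987 = 115
take 89 (≤ 115); 115 − 89 = 26
take 21 (≤ 26); 26 − 21 = 5
take 5 (≤ 5); 5 − 5 = 0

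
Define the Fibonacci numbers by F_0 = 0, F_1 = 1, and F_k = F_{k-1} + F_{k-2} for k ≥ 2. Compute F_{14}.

Iterating the recurrence up to F_{7} = 13 and F_{6} = 8:
F_{8} = F_{7} + F_{6} = 13 + 8 = 21
F_{9} = F_{8} + F_{7} = 21 + 13 = 34
F_{10} = F_{9} + F_{8} = 34 + 21 = 55
F_{11} = F_{10} + F_{9} = 55 + 34 = 89
F_{12} = F_{11} + F_{10} = 89 + 55 = 144
F_{13} = F_{12} + F_{11} = 144 + 89 = 233
F_{14} = F_{13} + F_{12} = 233 + 144 = 377

377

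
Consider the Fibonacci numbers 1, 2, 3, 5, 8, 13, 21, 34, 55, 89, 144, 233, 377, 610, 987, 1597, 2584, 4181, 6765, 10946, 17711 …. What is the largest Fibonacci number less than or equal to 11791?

10946

10946 ≤ 11791 < 17711, so the largest Fibonacci number not exceeding 11791 is 10946.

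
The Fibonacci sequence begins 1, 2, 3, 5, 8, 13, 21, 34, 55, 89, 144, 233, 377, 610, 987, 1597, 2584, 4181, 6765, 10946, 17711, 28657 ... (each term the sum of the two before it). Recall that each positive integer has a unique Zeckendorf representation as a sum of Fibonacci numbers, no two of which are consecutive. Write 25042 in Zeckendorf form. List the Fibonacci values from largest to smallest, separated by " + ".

Repeatedly subtract the largest Fibonacci number that fits:
25042: greatest Fibonacci not exceeding it is 17711, leaving 7331
7331: greatest Fibonacci not exceeding it is 6765, leaving 566
566: greatest Fibonacci not exceeding it is 377, leaving 189
189: greatest Fibonacci not exceeding it is 144, leaving 45
45: greatest Fibonacci not exceeding it is 34, leaving 11
11: greatest Fibonacci not exceeding it is 8, leaving 3
3: greatest Fibonacci not exceeding it is 3, leaving 0
So 25042 = 17711 + 6765 + 377 + 144 + 34 + 8 + 3, with no two terms consecutive in the sequence.

17711 + 6765 + 377 + 144 + 34 + 8 + 3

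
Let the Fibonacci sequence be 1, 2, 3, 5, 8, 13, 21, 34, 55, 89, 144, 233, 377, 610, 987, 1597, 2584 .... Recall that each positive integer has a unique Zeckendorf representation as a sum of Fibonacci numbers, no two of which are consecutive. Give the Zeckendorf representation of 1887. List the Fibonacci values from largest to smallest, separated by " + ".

Greedy algorithm:
1887 − 1597 = 290
290 − 233 = 57
57 − 55 = 2
2 − 2 = 0
So 1887 = 1597 + 233 + 55 + 2, with no two terms consecutive in the sequence.

1597 + 233 + 55 + 2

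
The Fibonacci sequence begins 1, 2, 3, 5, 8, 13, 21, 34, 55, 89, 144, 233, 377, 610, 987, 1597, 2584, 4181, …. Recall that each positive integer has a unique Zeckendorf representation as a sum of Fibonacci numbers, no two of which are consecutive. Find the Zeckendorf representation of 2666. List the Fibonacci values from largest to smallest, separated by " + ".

Repeatedly subtract the largest Fibonacci number that fits:
subtract 2584 from 2666: 82 remains
subtract 55 from 82: 27 remains
subtract 21 from 27: 6 remains
subtract 5 from 6: 1 remains
subtract 1 from 1: 0 remains
So 2666 = 2584 + 55 + 21 + 5 + 1, with no two terms consecutive in the sequence.

2584 + 55 + 21 + 5 + 1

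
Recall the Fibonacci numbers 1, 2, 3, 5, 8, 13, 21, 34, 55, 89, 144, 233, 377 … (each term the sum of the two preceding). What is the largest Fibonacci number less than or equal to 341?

233

233 ≤ 341 < 377, so the largest Fibonacci number not exceeding 341 is 233.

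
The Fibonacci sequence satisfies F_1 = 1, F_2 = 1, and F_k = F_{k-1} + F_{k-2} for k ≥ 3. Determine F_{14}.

Iterating the recurrence up to F_{6} = 8 and F_{5} = 5:
F_{7} = F_{6} + F_{5} = 8 + 5 = 13
F_{8} = F_{7} + F_{6} = 13 + 8 = 21
F_{9} = F_{8} + F_{7} = 21 + 13 = 34
F_{10} = F_{9} + F_{8} = 34 + 21 = 55
F_{11} = F_{10} + F_{9} = 55 + 34 = 89
F_{12} = F_{11} + F_{10} = 89 + 55 = 144
F_{13} = F_{12} + F_{11} = 144 + 89 = 233
F_{14} = F_{13} + F_{12} = 233 + 144 = 377

377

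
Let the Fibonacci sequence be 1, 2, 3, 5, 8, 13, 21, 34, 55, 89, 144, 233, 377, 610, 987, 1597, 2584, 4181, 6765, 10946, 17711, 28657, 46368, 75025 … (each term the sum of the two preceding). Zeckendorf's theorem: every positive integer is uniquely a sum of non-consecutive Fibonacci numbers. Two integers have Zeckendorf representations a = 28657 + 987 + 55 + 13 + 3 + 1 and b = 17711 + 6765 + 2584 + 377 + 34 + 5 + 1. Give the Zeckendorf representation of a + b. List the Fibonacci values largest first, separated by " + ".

46368 + 6765 + 2584 + 987 + 377 + 89 + 21 + 2

The two numbers are 29716 and 27477, so their sum is 57193.
Greedily peel off the largest Fibonacci term at each step:
take 46368 (≤ 57193); 57193 − 46368 = 10825
take 6765 (≤ 10825); 10825 − 6765 = 4060
take 2584 (≤ 4060); 4060 − 2584 = 1476
take 987 (≤ 1476); 1476 − 987 = 489
take 377 (≤ 489); 489 − 377 = 112
take 89 (≤ 112); 112 − 89 = 23
take 21 (≤ 23); 23 − 21 = 2
take 2 (≤ 2); 2 − 2 = 0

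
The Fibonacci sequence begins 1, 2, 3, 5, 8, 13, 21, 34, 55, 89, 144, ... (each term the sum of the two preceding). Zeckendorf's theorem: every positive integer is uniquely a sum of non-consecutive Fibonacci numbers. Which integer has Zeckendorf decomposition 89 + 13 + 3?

105

89 + 13 + 3 = 105.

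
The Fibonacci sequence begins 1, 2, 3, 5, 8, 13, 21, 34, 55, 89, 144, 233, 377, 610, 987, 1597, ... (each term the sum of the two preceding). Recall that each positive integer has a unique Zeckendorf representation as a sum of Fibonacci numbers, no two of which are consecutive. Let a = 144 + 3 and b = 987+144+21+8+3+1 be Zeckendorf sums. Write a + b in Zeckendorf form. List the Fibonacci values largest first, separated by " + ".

The two numbers are 147 and 1164, so their sum is 1311.
Greedy algorithm:
take 987 (≤ 1311); 1311 − 987 = 324
take 233 (≤ 324); 324 − 233 = 91
take 89 (≤ 91); 91 − 89 = 2
take 2 (≤ 2); 2 − 2 = 0

987 + 233 + 89 + 2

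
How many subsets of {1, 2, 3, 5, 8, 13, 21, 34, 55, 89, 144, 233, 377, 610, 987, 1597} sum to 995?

Starting from the Zeckendorf form and repeatedly splitting a term F_k into F_{k−1} + F_{k−2} (when neither is already used) reaches every representation.
995 = 987+8 = 987+5+3 = 610+377+8 = … (14 more), for 17 in all.

17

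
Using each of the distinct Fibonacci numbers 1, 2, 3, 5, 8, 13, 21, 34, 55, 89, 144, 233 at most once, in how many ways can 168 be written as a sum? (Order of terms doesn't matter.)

13

168 = 144+21+3 = 144+21+2+1 = 144+13+8+3 = … (10 more), for 13 in all.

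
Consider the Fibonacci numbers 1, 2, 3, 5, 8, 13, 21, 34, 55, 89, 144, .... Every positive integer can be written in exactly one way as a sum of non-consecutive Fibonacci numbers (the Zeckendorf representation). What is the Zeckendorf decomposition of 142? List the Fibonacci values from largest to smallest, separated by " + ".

89 + 34 + 13 + 5 + 1

Greedy algorithm:
89 ≤ 142 < 144, so take 89; remainder 53
34 ≤ 53 < 55, so take 34; remainder 19
13 ≤ 19 < 21, so take 13; remainder 6
5 ≤ 6 < 8, so take 5; remainder 1
1 ≤ 1 < 2, so take 1; remainder 0
So 142 = 89 + 34 + 13 + 5 + 1, with no two terms consecutive in the sequence.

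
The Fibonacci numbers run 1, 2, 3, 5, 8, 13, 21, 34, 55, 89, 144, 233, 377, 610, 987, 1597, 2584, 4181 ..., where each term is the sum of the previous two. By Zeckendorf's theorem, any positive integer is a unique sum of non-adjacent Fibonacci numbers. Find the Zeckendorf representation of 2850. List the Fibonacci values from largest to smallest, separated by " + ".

Greedy algorithm:
2850: greatest Fibonacci not exceeding it is 2584, leaving 266
266: greatest Fibonacci not exceeding it is 233, leaving 33
33: greatest Fibonacci not exceeding it is 21, leaving 12
12: greatest Fibonacci not exceeding it is 8, leaving 4
4: greatest Fibonacci not exceeding it is 3, leaving 1
1: greatest Fibonacci not exceeding it is 1, leaving 0
So 2850 = 2584 + 233 + 21 + 8 + 3 + 1, with no two terms consecutive in the sequence.

2584 + 233 + 21 + 8 + 3 + 1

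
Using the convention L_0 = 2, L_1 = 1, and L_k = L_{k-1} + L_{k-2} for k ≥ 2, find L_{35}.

Iterating the recurrence up to L_{27} = 439204 and L_{26} = 271443:
L_{28} = L_{27} + L_{26} = 439204 + 271443 = 710647
L_{29} = L_{28} + L_{27} = 710647 + 439204 = 1149851
L_{30} = L_{29} + L_{28} = 1149851 + 710647 = 1860498
L_{31} = L_{30} + L_{29} = 1860498 + 1149851 = 3010349
L_{32} = L_{31} + L_{30} = 3010349 + 1860498 = 4870847
L_{33} = L_{32} + L_{31} = 4870847 + 3010349 = 7881196
L_{34} = L_{33} + L_{32} = 7881196 + 4870847 = 12752043
L_{35} = L_{34} + L_{33} = 12752043 + 7881196 = 20633239

20633239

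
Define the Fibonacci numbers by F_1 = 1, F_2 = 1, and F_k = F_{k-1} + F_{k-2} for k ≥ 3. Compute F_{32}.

Iterating the recurrence up to F_{27} = 196418 and F_{26} = 121393:
F_{28} = F_{27} + F_{26} = 196418 + 121393 = 317811
F_{29} = F_{28} + F_{27} = 317811 + 196418 = 514229
F_{30} = F_{29} + F_{28} = 514229 + 317811 = 832040
F_{31} = F_{30} + F_{29} = 832040 + 514229 = 1346269
F_{32} = F_{31} + F_{30} = 1346269 + 832040 = 2178309

2178309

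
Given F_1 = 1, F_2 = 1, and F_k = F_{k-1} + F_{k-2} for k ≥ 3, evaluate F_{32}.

Iterating the recurrence up to F_{27} = 196418 and F_{26} = 121393:
F_{28} = F_{27} + F_{26} = 196418 + 121393 = 317811
F_{29} = F_{28} + F_{27} = 317811 + 196418 = 514229
F_{30} = F_{29} + F_{28} = 514229 + 317811 = 832040
F_{31} = F_{30} + F_{29} = 832040 + 514229 = 1346269
F_{32} = F_{31} + F_{30} = 1346269 + 832040 = 2178309

2178309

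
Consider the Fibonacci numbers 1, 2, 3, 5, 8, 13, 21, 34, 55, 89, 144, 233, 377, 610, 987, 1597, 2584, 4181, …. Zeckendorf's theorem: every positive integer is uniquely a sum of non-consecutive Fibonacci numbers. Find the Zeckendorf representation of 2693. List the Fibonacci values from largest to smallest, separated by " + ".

2584 + 89 + 13 + 5 + 2

Greedily peel off the largest Fibonacci term at each step:
2584 ≤ 2693 < 4181, so take 2584; remainder 109
89 ≤ 109 < 144, so take 89; remainder 20
13 ≤ 20 < 21, so take 13; remainder 7
5 ≤ 7 < 8, so take 5; remainder 2
2 ≤ 2 < 3, so take 2; remainder 0
So 2693 = 2584 + 89 + 13 + 5 + 2, with no two terms consecutive in the sequence.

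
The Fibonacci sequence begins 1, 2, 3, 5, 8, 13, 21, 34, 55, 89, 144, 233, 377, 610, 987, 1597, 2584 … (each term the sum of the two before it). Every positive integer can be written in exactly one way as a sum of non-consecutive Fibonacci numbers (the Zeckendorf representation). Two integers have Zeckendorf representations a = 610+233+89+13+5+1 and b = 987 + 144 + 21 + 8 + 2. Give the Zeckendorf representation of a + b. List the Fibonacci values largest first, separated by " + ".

The two numbers are 951 and 1162, so their sum is 2113.
Greedy algorithm:
2113 − 1597 = 516
516 − 377 = 139
139 − 89 = 50
50 − 34 = 16
16 − 13 = 3
3 − 3 = 0

1597 + 377 + 89 + 34 + 13 + 3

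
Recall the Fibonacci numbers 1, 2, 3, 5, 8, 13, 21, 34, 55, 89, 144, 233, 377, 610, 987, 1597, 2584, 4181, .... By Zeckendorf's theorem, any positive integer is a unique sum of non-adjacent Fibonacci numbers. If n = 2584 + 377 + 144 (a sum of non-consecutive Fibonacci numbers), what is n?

3105

2584 + 377 + 144 = 3105.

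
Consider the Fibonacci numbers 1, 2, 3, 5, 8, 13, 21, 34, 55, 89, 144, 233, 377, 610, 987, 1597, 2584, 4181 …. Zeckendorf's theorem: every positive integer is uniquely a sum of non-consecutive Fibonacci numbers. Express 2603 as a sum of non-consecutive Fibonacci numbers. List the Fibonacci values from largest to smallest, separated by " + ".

2584 + 13 + 5 + 1

Greedy algorithm:
subtract 2584 from 2603: 19 remains
subtract 13 from 19: 6 remains
subtract 5 from 6: 1 remains
subtract 1 from 1: 0 remains
So 2603 = 2584 + 13 + 5 + 1, with no two terms consecutive in the sequence.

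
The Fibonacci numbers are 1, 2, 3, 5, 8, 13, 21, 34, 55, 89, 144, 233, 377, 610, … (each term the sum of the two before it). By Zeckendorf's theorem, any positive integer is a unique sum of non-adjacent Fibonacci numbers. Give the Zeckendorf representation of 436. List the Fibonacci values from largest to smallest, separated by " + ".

377 + 55 + 3 + 1

Greedily peel off the largest Fibonacci term at each step:
take 377 (≤ 436); 436 − 377 = 59
take 55 (≤ 59); 59 − 55 = 4
take 3 (≤ 4); 4 − 3 = 1
take 1 (≤ 1); 1 − 1 = 0
So 436 = 377 + 55 + 3 + 1, with no two terms consecutive in the sequence.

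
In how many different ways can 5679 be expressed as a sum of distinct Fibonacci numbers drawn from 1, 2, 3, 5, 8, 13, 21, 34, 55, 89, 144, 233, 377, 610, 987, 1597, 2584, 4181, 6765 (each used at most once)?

54

Each representation comes from the Zeckendorf form by replacing some F_k with F_{k−1} + F_{k−2} where possible.
5679 = 4181+987+377+89+34+8+3 = 4181+987+377+89+34+8+2+1 = 4181+987+377+89+21+13+8+3 = 4181+987+233+144+89+34+8+3 = … (50 more), for 54 in all.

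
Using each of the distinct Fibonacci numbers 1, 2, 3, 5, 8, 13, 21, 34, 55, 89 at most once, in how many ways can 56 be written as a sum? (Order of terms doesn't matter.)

4

56 = 55+1 = 34+21+1 = 34+13+8+1 = … (1 more), for 4 in all.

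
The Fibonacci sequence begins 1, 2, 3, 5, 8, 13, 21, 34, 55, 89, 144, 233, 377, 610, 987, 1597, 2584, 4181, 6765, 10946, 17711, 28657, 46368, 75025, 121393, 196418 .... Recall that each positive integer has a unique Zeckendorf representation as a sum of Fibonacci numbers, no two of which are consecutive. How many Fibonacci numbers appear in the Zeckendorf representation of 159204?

159204 − 121393 = 37811
37811 − 28657 = 9154
9154 − 6765 = 2389
2389 − 1597 = 792
792 − 610 = 182
182 − 144 = 38
38 − 34 = 4
4 − 3 = 1
1 − 1 = 0
159204 = 121393 + 28657 + 6765 + 1597 + 610 + 144 + 34 + 3 + 1, which has 9 terms.

9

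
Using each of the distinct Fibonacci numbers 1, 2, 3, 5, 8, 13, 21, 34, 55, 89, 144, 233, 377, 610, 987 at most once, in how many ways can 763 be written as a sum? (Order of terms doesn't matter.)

763 = 610+144+8+1 = 610+144+5+3+1 = 610+89+55+8+1 = 377+233+144+8+1 = 610+89+55+5+3+1 = … (9 more), for 14 in all.

14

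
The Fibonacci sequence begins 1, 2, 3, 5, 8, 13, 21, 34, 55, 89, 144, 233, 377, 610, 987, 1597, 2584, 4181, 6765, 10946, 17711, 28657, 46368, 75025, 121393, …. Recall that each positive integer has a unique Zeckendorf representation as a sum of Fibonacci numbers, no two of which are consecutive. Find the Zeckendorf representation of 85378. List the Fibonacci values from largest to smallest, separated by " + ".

75025 + 6765 + 2584 + 987 + 13 + 3 + 1

75025 ≤ 85378 < 121393, so take 75025; remainder 10353
6765 ≤ 10353 < 10946, so take 6765; remainder 3588
2584 ≤ 3588 < 4181, so take 2584; remainder 1004
987 ≤ 1004 < 1597, so take 987; remainder 17
13 ≤ 17 < 21, so take 13; remainder 4
3 ≤ 4 < 5, so take 3; remainder 1
1 ≤ 1 < 2, so take 1; remainder 0
So 85378 = 75025 + 6765 + 2584 + 987 + 13 + 3 + 1, with no two terms consecutive in the sequence.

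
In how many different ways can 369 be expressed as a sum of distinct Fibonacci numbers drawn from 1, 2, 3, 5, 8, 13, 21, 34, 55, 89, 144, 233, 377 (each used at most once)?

9

Starting from the Zeckendorf form and repeatedly splitting a term F_k into F_{k−1} + F_{k−2} (when neither is already used) reaches every representation.
369 = 233+89+34+13 = 233+89+34+8+5 = 233+89+34+8+3+2 = 233+89+21+13+8+5 = 233+89+21+13+8+3+2 = … (4 more), for 9 in all.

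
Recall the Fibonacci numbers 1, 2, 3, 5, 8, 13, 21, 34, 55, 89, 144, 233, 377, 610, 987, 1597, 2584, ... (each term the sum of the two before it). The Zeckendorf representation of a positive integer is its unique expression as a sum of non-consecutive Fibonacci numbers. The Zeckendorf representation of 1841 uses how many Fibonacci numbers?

1841: greatest Fibonacci not exceeding it is 1597, leaving 244
244: greatest Fibonacci not exceeding it is 233, leaving 11
11: greatest Fibonacci not exceeding it is 8, leaving 3
3: greatest Fibonacci not exceeding it is 3, leaving 0
1841 = 1597 + 233 + 8 + 3, which has 4 terms.

4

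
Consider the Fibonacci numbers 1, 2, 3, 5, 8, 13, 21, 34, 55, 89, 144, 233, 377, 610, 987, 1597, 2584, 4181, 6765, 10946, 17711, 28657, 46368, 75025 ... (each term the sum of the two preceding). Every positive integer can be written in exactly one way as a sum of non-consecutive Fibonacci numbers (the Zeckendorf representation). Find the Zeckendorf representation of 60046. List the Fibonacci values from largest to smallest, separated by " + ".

Greedy algorithm:
46368 ≤ 60046 < 75025, so take 46368; remainder 13678
10946 ≤ 13678 < 17711, so take 10946; remainder 2732
2584 ≤ 2732 < 4181, so take 2584; remainder 148
144 ≤ 148 < 233, so take 144; remainder 4
3 ≤ 4 < 5, so take 3; remainder 1
1 ≤ 1 < 2, so take 1; remainder 0
So 60046 = 46368 + 10946 + 2584 + 144 + 3 + 1, with no two terms consecutive in the sequence.

46368 + 10946 + 2584 + 144 + 3 + 1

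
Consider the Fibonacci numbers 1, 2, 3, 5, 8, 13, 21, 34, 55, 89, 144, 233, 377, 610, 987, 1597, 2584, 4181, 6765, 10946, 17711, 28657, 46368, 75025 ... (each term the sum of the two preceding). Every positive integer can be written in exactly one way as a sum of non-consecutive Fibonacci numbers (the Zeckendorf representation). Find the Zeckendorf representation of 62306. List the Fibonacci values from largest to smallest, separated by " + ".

Repeatedly subtract the largest Fibonacci number that fits:
46368 ≤ 62306 < 75025, so take 46368; remainder 15938
10946 ≤ 15938 < 17711, so take 10946; remainder 4992
4181 ≤ 4992 < 6765, so take 4181; remainder 811
610 ≤ 811 < 987, so take 610; remainder 201
144 ≤ 201 < 233, so take 144; remainder 57
55 ≤ 57 < 89, so take 55; remainder 2
2 ≤ 2 < 3, so take 2; remainder 0
So 62306 = 46368 + 10946 + 4181 + 610 + 144 + 55 + 2, with no two terms consecutive in the sequence.

46368 + 10946 + 4181 + 610 + 144 + 55 + 2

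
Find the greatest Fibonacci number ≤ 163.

144 ≤ 163 < 233, so the largest Fibonacci number not exceeding 163 is 144.

144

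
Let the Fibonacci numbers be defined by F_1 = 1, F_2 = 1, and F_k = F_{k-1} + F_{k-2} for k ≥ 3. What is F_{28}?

317811

Iterating the recurrence up to F_{22} = 17711 and F_{21} = 10946:
F_{23} = F_{22} + F_{21} = 17711 + 10946 = 28657
F_{24} = F_{23} + F_{22} = 28657 + 17711 = 46368
F_{25} = F_{24} + F_{23} = 46368 + 28657 = 75025
F_{26} = F_{25} + F_{24} = 75025 + 46368 = 121393
F_{27} = F_{26} + F_{25} = 121393 + 75025 = 196418
F_{28} = F_{27} + F_{26} = 196418 + 121393 = 317811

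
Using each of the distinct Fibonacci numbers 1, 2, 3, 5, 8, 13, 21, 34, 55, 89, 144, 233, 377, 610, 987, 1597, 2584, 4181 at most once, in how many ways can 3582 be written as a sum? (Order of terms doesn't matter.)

3582 = 2584+987+8+3 = 2584+987+8+2+1 = 2584+610+377+8+3 = 2584+987+5+3+2+1 = 2584+610+377+8+2+1 = … (24 more), for 29 in all.

29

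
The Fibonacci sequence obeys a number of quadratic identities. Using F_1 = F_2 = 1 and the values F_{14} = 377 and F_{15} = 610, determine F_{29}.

By F_{2k+1} = F_k² + F_{k+1}²: F_{29} = 377² + 610² = 142129 + 372100 = 514229.

514229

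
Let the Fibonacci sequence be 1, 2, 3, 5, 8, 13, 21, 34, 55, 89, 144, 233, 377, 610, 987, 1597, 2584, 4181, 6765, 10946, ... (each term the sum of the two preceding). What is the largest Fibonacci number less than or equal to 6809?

6765

6765 ≤ 6809 < 10946, so the largest Fibonacci number not exceeding 6809 is 6765.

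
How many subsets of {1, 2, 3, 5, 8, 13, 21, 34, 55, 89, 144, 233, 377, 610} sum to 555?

555 = 377+144+34 = 377+144+21+13 = 377+89+55+34 = 377+144+21+8+5 = 377+89+55+21+13 = … (7 more), for 12 in all.

12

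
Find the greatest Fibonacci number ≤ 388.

377

377 ≤ 388 < 610, so the largest Fibonacci number not exceeding 388 is 377.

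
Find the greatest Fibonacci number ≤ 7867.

6765 ≤ 7867 < 10946, so the largest Fibonacci number not exceeding 7867 is 6765.

6765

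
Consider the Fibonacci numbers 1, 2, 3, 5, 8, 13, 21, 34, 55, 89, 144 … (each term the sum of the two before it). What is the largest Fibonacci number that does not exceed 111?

89

89 ≤ 111 < 144, so the largest Fibonacci number not exceeding 111 is 89.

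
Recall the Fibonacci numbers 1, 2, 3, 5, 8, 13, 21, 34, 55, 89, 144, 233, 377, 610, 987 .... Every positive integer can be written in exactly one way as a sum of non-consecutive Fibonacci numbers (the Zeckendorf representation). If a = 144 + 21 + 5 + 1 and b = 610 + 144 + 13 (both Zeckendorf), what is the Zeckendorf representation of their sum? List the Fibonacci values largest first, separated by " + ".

The two numbers are 171 and 767, so their sum is 938.
610 ≤ 938 < 987, so take 610; remainder 328
233 ≤ 328 < 377, so take 233; remainder 95
89 ≤ 95 < 144, so take 89; remainder 6
5 ≤ 6 < 8, so take 5; remainder 1
1 ≤ 1 < 2, so take 1; remainder 0

610 + 233 + 89 + 5 + 1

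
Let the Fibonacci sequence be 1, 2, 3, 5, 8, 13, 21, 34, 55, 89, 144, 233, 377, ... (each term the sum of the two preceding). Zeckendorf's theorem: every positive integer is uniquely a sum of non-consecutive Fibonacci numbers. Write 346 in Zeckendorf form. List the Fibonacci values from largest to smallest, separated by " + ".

233 + 89 + 21 + 3

Greedily peel off the largest Fibonacci term at each step:
346: greatest Fibonacci not exceeding it is 233, leaving 113
113: greatest Fibonacci not exceeding it is 89, leaving 24
24: greatest Fibonacci not exceeding it is 21, leaving 3
3: greatest Fibonacci not exceeding it is 3, leaving 0
So 346 = 233 + 89 + 21 + 3, with no two terms consecutive in the sequence.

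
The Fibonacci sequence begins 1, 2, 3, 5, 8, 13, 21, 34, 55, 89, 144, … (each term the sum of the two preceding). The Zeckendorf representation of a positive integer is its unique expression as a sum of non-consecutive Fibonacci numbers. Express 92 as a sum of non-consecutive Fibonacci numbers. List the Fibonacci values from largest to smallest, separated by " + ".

92: greatest Fibonacci not exceeding it is 89, leaving 3
3: greatest Fibonacci not exceeding it is 3, leaving 0
So 92 = 89 + 3, with no two terms consecutive in the sequence.

89 + 3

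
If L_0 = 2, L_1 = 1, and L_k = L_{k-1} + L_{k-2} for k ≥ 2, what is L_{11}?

Iterating the recurrence up to L_{5} = 11 and L_{4} = 7:
L_{6} = L_{5} + L_{4} = 11 + 7 = 18
L_{7} = L_{6} + L_{5} = 18 + 11 = 29
L_{8} = L_{7} + L_{6} = 29 + 18 = 47
L_{9} = L_{8} + L_{7} = 47 + 29 = 76
L_{10} = L_{9} + L_{8} = 76 + 47 = 123
L_{11} = L_{10} + L_{9} = 123 + 76 = 199

199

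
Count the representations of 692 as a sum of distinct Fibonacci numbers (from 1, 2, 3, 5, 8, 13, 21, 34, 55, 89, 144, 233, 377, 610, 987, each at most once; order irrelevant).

Starting from the Zeckendorf form and repeatedly splitting a term F_k into F_{k−1} + F_{k−2} (when neither is already used) reaches every representation.
692 = 610+55+21+5+1 = 610+55+21+3+2+1 = 610+55+13+8+5+1 = 377+233+55+21+5+1 = 610+55+13+8+3+2+1 = … (13 more), for 18 in all.

18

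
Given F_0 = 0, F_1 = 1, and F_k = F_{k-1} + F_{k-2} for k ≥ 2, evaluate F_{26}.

121393

Iterating the recurrence up to F_{20} = 6765 and F_{19} = 4181:
F_{21} = F_{20} + F_{19} = 6765 + 4181 = 10946
F_{22} = F_{21} + F_{20} = 10946 + 6765 = 17711
F_{23} = F_{22} + F_{21} = 17711 + 10946 = 28657
F_{24} = F_{23} + F_{22} = 28657 + 17711 = 46368
F_{25} = F_{24} + F_{23} = 46368 + 28657 = 75025
F_{26} = F_{25} + F_{24} = 75025 + 46368 = 121393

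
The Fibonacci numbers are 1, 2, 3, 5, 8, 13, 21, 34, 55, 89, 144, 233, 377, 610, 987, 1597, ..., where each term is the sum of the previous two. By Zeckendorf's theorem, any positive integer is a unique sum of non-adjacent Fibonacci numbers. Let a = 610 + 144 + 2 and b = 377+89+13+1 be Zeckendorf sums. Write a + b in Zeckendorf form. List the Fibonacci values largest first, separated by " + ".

The two numbers are 756 and 480, so their sum is 1236.
1236: greatest Fibonacci not exceeding it is 987, leaving 249
249: greatest Fibonacci not exceeding it is 233, leaving 16
16: greatest Fibonacci not exceeding it is 13, leaving 3
3: greatest Fibonacci not exceeding it is 3, leaving 0

987 + 233 + 13 + 3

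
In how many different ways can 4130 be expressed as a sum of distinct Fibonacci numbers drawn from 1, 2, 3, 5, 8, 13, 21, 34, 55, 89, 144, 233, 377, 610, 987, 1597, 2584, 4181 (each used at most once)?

15

Starting from the Zeckendorf form and repeatedly splitting a term F_k into F_{k−1} + F_{k−2} (when neither is already used) reaches every representation.
4130 = 2584+987+377+144+34+3+1 = 2584+987+377+144+21+13+3+1 = 2584+987+377+89+55+34+3+1 = … (12 more), for 15 in all.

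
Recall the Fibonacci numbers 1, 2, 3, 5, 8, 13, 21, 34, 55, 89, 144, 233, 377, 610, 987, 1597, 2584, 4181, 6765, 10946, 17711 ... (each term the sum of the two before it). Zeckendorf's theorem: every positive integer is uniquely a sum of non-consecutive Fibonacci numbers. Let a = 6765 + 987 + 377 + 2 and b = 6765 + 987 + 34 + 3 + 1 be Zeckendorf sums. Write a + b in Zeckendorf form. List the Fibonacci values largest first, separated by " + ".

10946 + 4181 + 610 + 144 + 34 + 5 + 1

The two numbers are 8131 and 7790, so their sum is 15921.
largest Fibonacci ≤ 15921 is 10946; 15921 − 10946 = 4975
largest Fibonacci ≤ 4975 is 4181; 4975 − 4181 = 794
largest Fibonacci ≤ 794 is 610; 794 − 610 = 184
largest Fibonacci ≤ 184 is 144; 184 − 144 = 40
largest Fibonacci ≤ 40 is 34; 40 − 34 = 6
largest Fibonacci ≤ 6 is 5; 6 − 5 = 1
largest Fibonacci ≤ 1 is 1; 1 − 1 = 0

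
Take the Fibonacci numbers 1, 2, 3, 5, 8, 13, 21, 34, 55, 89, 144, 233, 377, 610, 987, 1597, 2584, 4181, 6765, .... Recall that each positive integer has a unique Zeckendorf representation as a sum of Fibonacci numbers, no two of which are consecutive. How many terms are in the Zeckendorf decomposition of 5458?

Greedy algorithm:
take 4181 (≤ 5458); 5458 − 4181 = 1277
take 987 (≤ 1277); 1277 − 987 = 290
take 233 (≤ 290); 290 − 233 = 57
take 55 (≤ 57); 57 − 55 = 2
take 2 (≤ 2); 2 − 2 = 0
5458 = 4181 + 987 + 233 + 55 + 2, which has 5 terms.

5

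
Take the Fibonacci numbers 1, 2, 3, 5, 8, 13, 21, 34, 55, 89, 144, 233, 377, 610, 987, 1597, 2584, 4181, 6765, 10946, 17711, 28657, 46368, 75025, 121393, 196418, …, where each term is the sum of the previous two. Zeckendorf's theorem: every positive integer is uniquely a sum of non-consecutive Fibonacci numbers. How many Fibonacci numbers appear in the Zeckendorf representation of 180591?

9

Repeatedly subtract the largest Fibonacci number that fits:
take 121393 (≤ 180591); 180591 − 121393 = 59198
take 46368 (≤ 59198); 59198 − 46368 = 12830
take 10946 (≤ 12830); 12830 − 10946 = 1884
take 1597 (≤ 1884); 1884 − 1597 = 287
take 233 (≤ 287); 287 − 233 = 54
take 34 (≤ 54); 54 − 34 = 20
take 13 (≤ 20); 20 − 13 = 7
take 5 (≤ 7); 7 − 5 = 2
take 2 (≤ 2); 2 − 2 = 0
180591 = 121393 + 46368 + 10946 + 1597 + 233 + 34 + 13 + 5 + 2, which has 9 terms.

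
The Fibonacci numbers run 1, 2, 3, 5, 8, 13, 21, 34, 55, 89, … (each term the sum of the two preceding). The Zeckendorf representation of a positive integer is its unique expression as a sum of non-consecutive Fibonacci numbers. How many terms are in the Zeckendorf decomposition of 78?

Repeatedly subtract the largest Fibonacci number that fits:
subtract 55 from 78: 23 remains
subtract 21 from 23: 2 remains
subtract 2 from 2: 0 remains
78 = 55 + 21 + 2, which has 3 terms.

3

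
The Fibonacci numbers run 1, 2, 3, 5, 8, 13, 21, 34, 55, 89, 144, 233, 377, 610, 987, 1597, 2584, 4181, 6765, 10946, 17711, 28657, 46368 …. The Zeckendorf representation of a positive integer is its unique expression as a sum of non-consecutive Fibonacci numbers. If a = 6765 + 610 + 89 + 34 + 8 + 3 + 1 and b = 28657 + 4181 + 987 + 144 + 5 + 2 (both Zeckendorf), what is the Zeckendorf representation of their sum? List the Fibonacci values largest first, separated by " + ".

28657 + 10946 + 1597 + 233 + 34 + 13 + 5 + 1

The two numbers are 7510 and 33976, so their sum is 41486.
Greedy algorithm:
28657 ≤ 41486 < 46368, so take 28657; remainder 12829
10946 ≤ 12829 < 17711, so take 10946; remainder 1883
1597 ≤ 1883 < 2584, so take 1597; remainder 286
233 ≤ 286 < 377, so take 233; remainder 53
34 ≤ 53 < 55, so take 34; remainder 19
13 ≤ 19 < 21, so take 13; remainder 6
5 ≤ 6 < 8, so take 5; remainder 1
1 ≤ 1 < 2, so take 1; remainder 0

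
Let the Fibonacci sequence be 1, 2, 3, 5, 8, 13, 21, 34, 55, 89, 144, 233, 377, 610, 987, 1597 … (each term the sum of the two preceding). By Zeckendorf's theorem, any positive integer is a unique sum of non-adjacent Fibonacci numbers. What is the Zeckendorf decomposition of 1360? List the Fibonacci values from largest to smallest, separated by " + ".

987 + 233 + 89 + 34 + 13 + 3 + 1

Repeatedly subtract the largest Fibonacci number that fits:
1360 − 987 = 373
373 − 233 = 140
140 − 89 = 51
51 − 34 = 17
17 − 13 = 4
4 − 3 = 1
1 − 1 = 0
So 1360 = 987 + 233 + 89 + 34 + 13 + 3 + 1, with no two terms consecutive in the sequence.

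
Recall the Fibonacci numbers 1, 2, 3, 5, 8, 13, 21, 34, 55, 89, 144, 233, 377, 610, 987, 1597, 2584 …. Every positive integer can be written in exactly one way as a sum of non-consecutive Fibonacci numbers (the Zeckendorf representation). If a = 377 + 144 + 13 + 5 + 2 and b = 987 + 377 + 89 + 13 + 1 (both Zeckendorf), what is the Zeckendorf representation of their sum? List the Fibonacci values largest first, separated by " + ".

The two numbers are 541 and 1467, so their sum is 2008.
take 1597 (≤ 2008); 2008 − 1597 = 411
take 377 (≤ 411); 411 − 377 = 34
take 34 (≤ 34); 34 − 34 = 0

1597 + 377 + 34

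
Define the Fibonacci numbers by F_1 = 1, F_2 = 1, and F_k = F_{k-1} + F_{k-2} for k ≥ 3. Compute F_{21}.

Iterating the recurrence up to F_{13} = 233 and F_{12} = 144:
F_{14} = F_{13} + F_{12} = 233 + 144 = 377
F_{15} = F_{14} + F_{13} = 377 + 233 = 610
F_{16} = F_{15} + F_{14} = 610 + 377 = 987
F_{17} = F_{16} + F_{15} = 987 + 610 = 1597
F_{18} = F_{17} + F_{16} = 1597 + 987 = 2584
F_{19} = F_{18} + F_{17} = 2584 + 1597 = 4181
F_{20} = F_{19} + F_{18} = 4181 + 2584 = 6765
F_{21} = F_{20} + F_{19} = 6765 + 4181 = 10946

10946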